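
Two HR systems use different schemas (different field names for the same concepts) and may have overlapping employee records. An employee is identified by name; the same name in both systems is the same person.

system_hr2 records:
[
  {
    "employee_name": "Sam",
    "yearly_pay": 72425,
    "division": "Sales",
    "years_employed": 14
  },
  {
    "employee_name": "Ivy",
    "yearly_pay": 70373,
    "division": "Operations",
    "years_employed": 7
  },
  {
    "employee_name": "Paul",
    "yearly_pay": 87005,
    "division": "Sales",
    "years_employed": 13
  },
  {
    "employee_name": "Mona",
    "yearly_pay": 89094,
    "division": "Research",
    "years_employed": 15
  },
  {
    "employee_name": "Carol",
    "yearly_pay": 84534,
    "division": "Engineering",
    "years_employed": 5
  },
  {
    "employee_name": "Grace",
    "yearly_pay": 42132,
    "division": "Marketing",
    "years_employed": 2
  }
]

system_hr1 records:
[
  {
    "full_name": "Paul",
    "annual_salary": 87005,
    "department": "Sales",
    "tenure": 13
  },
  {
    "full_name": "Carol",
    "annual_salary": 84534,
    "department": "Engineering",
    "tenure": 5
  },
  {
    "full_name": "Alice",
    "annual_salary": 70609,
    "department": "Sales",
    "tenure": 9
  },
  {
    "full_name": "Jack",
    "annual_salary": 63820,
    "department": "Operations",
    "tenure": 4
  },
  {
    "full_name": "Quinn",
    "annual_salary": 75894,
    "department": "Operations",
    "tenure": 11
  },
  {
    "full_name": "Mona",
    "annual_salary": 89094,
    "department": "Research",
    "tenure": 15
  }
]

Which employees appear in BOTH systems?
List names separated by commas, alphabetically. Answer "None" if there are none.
Carol, Mona, Paul

Schema mapping: "employee_name" (system_hr2) = "full_name" (system_hr1) = employee name

Names in system_hr2: ['Carol', 'Grace', 'Ivy', 'Mona', 'Paul', 'Sam']
Names in system_hr1: ['Alice', 'Carol', 'Jack', 'Mona', 'Paul', 'Quinn']

Intersection: ['Carol', 'Mona', 'Paul']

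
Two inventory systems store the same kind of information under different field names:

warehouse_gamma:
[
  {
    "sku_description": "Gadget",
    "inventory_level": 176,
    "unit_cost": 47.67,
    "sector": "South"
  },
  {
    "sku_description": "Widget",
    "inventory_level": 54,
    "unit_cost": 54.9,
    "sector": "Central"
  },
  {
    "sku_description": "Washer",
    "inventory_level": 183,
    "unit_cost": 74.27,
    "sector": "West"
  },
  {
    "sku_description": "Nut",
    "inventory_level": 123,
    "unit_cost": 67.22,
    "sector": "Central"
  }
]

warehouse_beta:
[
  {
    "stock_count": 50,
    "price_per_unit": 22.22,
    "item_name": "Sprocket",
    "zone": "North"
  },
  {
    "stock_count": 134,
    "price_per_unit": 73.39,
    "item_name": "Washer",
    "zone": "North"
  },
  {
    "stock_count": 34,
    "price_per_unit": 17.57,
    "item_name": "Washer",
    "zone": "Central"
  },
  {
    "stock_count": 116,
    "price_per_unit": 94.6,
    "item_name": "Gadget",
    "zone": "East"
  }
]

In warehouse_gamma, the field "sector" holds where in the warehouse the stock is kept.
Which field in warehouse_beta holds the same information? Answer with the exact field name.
zone

In warehouse_gamma, "sector" holds where in the warehouse the stock is kept.
The fields in warehouse_beta are: "stock_count", "price_per_unit", "item_name", "zone".
"zone" is the match: the name refers to the same concept and its values are area labels (e.g. 'Central', 'East').
The other fields ("stock_count", "price_per_unit", "item_name") hold different kinds of data.

So "sector" in warehouse_gamma corresponds to "zone" in warehouse_beta.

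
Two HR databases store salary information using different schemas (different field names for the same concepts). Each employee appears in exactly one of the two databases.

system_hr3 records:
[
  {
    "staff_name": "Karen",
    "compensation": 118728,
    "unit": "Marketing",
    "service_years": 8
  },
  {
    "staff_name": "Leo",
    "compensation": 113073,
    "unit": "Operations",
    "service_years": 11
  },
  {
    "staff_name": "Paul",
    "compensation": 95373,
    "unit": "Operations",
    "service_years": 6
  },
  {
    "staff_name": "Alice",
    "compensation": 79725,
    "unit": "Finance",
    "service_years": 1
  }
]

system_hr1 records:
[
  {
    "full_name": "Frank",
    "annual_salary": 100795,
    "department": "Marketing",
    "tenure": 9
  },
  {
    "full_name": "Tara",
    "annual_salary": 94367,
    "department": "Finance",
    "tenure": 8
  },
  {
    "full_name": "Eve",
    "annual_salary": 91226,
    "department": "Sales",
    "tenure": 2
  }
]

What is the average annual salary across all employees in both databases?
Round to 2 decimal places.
99041.00

Schema mapping: "compensation" (system_hr3) = "annual_salary" (system_hr1) = annual salary

All salaries: [118728, 113073, 95373, 79725, 100795, 94367, 91226]
Sum: 693287
Count: 7
Average: 693287 / 7 = 99041.00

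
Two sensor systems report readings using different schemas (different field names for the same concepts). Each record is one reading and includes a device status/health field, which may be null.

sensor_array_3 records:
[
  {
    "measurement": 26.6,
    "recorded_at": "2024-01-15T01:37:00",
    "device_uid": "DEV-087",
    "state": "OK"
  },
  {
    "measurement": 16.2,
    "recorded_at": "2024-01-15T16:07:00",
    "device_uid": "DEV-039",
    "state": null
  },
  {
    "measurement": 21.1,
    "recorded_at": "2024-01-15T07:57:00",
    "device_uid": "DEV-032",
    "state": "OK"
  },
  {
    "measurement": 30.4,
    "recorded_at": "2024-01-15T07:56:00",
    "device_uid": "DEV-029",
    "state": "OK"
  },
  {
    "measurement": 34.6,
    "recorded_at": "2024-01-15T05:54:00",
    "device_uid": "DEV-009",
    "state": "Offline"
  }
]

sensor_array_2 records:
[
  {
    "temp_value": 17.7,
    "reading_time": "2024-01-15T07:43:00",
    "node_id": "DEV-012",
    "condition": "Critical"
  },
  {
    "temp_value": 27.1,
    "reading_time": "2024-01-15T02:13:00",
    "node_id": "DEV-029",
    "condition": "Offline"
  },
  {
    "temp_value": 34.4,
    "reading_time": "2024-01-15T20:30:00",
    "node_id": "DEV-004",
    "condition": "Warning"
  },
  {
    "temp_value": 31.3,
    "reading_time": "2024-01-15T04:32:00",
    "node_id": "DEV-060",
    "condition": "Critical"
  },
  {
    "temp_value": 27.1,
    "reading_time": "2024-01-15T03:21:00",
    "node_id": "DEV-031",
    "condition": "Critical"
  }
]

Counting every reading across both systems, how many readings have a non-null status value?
9

Schema mapping: "state" (sensor_array_3) = "condition" (sensor_array_2) = status

Non-null in sensor_array_3: 4
Non-null in sensor_array_2: 5

Total non-null: 4 + 5 = 9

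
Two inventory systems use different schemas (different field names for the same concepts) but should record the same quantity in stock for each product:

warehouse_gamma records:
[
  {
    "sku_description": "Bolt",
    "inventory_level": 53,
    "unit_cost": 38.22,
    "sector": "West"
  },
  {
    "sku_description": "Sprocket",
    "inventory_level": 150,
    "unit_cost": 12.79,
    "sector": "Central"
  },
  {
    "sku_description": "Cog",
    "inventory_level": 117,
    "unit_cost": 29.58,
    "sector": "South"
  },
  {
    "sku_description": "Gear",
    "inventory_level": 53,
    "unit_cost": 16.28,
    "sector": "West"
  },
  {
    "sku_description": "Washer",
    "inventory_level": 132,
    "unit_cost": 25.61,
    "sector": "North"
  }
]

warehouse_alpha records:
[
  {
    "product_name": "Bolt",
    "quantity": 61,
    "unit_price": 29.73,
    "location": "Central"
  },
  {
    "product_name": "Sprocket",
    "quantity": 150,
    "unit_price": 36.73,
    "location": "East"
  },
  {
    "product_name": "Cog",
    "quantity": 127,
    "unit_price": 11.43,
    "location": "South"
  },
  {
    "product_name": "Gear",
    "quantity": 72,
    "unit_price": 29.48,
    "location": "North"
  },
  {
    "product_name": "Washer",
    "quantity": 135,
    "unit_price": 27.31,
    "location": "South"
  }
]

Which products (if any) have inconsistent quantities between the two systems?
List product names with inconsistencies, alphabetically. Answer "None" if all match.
Bolt, Cog, Gear, Washer

Schema mappings:
- "sku_description" (warehouse_gamma) = "product_name" (warehouse_alpha) = product name
- "inventory_level" (warehouse_gamma) = "quantity" (warehouse_alpha) = quantity

Comparison:
  Bolt: 53 vs 61 - MISMATCH
  Sprocket: 150 vs 150 - MATCH
  Cog: 117 vs 127 - MISMATCH
  Gear: 53 vs 72 - MISMATCH
  Washer: 132 vs 135 - MISMATCH

Products with inconsistencies: Bolt, Cog, Gear, Washer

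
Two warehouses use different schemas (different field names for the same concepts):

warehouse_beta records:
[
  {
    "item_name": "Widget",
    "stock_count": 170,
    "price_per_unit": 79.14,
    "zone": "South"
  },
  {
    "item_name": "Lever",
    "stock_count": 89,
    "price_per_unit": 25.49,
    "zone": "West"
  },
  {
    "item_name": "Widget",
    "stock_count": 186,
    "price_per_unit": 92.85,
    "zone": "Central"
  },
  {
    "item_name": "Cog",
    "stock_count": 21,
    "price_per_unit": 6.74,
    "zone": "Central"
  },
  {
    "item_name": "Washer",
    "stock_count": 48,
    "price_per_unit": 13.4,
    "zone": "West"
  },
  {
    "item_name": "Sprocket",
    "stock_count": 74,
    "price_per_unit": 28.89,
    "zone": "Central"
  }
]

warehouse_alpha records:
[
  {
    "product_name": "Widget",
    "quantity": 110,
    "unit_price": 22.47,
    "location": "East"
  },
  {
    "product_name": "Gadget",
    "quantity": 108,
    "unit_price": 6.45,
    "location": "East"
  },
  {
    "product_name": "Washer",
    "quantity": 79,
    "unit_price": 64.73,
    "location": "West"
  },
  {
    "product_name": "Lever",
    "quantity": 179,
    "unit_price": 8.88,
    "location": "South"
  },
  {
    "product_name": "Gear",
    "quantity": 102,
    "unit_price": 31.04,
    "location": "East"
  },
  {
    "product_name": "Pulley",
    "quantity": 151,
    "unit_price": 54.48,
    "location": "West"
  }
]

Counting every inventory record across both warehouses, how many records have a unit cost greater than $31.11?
4

Schema mapping: "price_per_unit" (warehouse_beta) = "unit_price" (warehouse_alpha) = unit cost

Records > $31.11 in warehouse_beta: 2
Records > $31.11 in warehouse_alpha: 2

Total count: 2 + 2 = 4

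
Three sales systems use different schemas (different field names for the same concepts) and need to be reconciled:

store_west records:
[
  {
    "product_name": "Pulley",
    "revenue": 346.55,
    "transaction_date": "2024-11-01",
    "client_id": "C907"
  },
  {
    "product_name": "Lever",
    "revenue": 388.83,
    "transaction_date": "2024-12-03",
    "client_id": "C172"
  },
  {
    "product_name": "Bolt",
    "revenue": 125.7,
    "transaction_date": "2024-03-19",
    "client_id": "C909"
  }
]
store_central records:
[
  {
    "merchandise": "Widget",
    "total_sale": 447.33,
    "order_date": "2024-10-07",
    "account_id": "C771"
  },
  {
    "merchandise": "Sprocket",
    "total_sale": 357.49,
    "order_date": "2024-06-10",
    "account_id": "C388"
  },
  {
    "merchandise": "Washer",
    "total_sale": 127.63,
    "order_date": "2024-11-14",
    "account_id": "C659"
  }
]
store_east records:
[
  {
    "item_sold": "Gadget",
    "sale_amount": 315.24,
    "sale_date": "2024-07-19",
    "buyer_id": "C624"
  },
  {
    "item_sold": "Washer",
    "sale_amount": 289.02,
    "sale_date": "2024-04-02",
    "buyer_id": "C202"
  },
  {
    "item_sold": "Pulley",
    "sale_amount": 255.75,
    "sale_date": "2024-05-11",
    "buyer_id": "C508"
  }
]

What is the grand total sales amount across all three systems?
2653.54

Schema reconciliation - all amount fields map to sale amount:

store_west (revenue): 861.08
store_central (total_sale): 932.45
store_east (sale_amount): 860.01

Grand total: 2653.54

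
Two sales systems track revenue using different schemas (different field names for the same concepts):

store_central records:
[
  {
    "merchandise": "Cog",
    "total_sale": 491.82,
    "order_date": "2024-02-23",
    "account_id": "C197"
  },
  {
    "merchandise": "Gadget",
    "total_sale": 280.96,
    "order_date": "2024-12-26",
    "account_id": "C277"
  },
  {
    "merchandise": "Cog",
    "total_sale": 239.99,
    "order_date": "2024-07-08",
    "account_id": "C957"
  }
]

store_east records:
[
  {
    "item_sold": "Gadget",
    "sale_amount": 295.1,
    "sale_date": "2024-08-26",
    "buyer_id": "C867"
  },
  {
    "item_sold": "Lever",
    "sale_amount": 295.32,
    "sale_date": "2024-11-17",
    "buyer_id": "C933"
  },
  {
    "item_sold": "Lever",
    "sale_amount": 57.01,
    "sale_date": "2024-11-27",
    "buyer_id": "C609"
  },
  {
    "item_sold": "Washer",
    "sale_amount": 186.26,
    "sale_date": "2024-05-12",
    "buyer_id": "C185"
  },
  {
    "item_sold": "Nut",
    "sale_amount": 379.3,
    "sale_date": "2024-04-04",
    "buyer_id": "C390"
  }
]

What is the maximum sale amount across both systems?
491.82

Reconcile: "total_sale" (store_central) = "sale_amount" (store_east) = sale amount

Maximum in store_central: 491.82
Maximum in store_east: 379.3

Overall maximum: max(491.82, 379.3) = 491.82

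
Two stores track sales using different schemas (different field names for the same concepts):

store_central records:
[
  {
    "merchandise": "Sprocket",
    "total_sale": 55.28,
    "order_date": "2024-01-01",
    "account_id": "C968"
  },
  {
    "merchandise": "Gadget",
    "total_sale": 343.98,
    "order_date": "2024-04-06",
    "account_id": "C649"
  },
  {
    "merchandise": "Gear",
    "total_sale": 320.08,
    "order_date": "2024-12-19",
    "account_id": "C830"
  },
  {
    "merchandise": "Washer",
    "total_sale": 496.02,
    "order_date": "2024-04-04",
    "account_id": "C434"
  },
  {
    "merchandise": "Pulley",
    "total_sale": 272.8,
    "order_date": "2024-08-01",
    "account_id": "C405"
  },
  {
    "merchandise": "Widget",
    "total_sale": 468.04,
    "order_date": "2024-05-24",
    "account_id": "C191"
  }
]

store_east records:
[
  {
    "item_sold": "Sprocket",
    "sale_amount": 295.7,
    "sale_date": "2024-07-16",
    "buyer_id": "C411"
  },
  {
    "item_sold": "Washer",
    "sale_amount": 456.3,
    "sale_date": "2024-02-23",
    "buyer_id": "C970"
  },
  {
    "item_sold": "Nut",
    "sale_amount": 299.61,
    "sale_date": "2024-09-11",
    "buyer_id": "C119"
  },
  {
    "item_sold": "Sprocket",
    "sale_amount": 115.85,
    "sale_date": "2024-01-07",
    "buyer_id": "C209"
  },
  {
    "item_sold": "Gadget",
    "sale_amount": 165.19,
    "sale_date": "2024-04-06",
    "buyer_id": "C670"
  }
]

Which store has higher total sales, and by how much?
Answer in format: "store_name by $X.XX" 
store_central by $623.55

Schema mapping: "total_sale" (store_central) = "sale_amount" (store_east) = sale amount

Total for store_central: 1956.20
Total for store_east: 1332.65

Difference: |1956.20 - 1332.65| = 623.55
store_central has higher sales by $623.55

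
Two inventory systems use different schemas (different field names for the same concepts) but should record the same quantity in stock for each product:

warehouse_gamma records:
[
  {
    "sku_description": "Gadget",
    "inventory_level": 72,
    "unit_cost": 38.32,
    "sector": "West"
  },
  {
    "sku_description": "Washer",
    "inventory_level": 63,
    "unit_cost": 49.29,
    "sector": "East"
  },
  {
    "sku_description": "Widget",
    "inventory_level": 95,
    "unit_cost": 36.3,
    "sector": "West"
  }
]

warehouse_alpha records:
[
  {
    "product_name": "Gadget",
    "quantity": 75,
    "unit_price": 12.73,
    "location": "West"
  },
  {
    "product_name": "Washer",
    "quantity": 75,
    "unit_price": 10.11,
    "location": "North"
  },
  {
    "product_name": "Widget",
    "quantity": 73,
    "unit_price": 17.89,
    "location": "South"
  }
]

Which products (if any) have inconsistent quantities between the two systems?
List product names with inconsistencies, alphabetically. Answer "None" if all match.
Gadget, Washer, Widget

Schema mappings:
- "sku_description" (warehouse_gamma) = "product_name" (warehouse_alpha) = product name
- "inventory_level" (warehouse_gamma) = "quantity" (warehouse_alpha) = quantity

Comparison:
  Gadget: 72 vs 75 - MISMATCH
  Washer: 63 vs 75 - MISMATCH
  Widget: 95 vs 73 - MISMATCH

Products with inconsistencies: Gadget, Washer, Widget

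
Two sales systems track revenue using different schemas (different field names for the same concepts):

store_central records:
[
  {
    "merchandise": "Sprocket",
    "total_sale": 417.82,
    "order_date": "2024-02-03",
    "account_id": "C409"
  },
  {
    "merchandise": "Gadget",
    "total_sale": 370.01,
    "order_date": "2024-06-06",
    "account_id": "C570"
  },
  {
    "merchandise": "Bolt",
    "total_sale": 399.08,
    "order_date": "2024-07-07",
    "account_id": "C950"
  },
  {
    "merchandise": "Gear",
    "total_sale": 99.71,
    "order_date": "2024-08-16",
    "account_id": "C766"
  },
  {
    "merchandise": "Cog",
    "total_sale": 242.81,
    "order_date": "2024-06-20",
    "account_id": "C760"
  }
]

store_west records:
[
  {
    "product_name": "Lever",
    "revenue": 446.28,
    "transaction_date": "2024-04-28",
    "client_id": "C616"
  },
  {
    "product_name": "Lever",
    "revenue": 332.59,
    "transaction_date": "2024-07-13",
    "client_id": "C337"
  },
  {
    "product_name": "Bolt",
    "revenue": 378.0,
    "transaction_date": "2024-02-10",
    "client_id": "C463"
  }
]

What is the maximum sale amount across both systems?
446.28

Reconcile: "total_sale" (store_central) = "revenue" (store_west) = sale amount

Maximum in store_central: 417.82
Maximum in store_west: 446.28

Overall maximum: max(417.82, 446.28) = 446.28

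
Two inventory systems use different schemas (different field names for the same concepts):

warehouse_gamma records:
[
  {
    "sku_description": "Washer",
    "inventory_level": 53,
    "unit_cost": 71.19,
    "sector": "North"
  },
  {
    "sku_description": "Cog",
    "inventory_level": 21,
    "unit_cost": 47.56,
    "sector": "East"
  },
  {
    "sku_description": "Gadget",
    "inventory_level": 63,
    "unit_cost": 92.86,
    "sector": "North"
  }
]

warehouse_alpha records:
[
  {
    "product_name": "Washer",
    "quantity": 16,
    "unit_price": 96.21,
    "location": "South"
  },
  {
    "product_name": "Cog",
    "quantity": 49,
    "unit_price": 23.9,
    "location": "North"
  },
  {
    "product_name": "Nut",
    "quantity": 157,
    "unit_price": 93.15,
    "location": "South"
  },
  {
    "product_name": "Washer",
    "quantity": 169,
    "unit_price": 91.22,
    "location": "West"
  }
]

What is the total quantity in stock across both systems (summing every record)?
528

To reconcile these schemas, identify the field holding the quantity in stock in each system:
1. In warehouse_gamma it is "inventory_level"
2. In warehouse_alpha it is "quantity"

From warehouse_gamma: 53 + 21 + 63 = 137
From warehouse_alpha: 16 + 49 + 157 + 169 = 391

Total: 137 + 391 = 528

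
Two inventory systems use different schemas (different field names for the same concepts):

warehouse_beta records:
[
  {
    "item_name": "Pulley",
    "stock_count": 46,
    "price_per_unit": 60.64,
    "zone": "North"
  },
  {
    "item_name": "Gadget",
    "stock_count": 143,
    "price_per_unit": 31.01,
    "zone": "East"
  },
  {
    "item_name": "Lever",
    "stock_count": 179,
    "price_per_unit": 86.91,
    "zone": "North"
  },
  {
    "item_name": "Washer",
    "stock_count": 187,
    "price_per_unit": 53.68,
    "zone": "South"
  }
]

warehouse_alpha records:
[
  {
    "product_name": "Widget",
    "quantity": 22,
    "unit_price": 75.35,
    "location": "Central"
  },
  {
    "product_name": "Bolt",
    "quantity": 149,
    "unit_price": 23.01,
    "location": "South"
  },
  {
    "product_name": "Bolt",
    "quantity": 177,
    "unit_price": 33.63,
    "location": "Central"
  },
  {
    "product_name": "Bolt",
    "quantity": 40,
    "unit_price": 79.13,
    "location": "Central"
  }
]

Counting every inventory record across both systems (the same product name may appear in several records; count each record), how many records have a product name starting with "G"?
1

Schema mapping: "item_name" (warehouse_beta) = "product_name" (warehouse_alpha) = product name

Records with product name starting with "G" in warehouse_beta: 1
Records with product name starting with "G" in warehouse_alpha: 0

Total: 1 + 0 = 1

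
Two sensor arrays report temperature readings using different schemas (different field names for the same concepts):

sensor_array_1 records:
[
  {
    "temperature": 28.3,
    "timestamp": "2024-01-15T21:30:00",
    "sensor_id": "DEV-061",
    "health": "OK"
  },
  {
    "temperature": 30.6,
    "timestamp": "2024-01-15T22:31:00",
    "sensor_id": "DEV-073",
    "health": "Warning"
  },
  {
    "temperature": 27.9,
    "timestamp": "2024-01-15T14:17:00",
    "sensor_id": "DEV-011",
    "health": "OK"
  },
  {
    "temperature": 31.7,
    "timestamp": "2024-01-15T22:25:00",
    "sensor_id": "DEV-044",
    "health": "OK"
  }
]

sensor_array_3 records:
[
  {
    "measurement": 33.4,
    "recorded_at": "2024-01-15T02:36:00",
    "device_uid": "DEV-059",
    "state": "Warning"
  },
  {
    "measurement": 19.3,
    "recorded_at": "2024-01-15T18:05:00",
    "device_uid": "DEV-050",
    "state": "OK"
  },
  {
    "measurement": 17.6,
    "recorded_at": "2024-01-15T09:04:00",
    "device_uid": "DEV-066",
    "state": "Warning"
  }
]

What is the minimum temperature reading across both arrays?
17.6

Schema mapping: "temperature" (sensor_array_1) = "measurement" (sensor_array_3) = temperature reading

Minimum in sensor_array_1: 27.9
Minimum in sensor_array_3: 17.6

Overall minimum: min(27.9, 17.6) = 17.6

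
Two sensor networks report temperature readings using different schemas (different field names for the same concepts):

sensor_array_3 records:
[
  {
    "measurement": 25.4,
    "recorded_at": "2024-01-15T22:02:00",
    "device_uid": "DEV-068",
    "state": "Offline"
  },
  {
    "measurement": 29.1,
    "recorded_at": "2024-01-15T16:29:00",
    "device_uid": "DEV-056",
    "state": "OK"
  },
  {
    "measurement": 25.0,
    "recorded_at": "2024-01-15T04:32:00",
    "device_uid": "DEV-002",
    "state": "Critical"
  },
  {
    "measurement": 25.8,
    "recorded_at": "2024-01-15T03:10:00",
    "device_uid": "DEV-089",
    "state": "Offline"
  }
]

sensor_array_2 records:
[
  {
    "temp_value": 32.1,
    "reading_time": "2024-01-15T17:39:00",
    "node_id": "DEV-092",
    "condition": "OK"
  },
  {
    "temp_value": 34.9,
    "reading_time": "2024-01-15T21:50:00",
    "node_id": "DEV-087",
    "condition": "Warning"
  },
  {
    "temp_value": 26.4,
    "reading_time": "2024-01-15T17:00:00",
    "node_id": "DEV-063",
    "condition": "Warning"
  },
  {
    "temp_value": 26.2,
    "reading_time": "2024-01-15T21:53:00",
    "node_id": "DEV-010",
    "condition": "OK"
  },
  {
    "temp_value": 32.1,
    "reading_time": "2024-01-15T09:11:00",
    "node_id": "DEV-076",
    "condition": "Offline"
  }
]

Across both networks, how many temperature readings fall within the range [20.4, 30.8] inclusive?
6

Schema mapping: "measurement" (sensor_array_3) = "temp_value" (sensor_array_2) = temperature

Readings in [20.4, 30.8] from sensor_array_3: 4
Readings in [20.4, 30.8] from sensor_array_2: 2

Total count: 4 + 2 = 6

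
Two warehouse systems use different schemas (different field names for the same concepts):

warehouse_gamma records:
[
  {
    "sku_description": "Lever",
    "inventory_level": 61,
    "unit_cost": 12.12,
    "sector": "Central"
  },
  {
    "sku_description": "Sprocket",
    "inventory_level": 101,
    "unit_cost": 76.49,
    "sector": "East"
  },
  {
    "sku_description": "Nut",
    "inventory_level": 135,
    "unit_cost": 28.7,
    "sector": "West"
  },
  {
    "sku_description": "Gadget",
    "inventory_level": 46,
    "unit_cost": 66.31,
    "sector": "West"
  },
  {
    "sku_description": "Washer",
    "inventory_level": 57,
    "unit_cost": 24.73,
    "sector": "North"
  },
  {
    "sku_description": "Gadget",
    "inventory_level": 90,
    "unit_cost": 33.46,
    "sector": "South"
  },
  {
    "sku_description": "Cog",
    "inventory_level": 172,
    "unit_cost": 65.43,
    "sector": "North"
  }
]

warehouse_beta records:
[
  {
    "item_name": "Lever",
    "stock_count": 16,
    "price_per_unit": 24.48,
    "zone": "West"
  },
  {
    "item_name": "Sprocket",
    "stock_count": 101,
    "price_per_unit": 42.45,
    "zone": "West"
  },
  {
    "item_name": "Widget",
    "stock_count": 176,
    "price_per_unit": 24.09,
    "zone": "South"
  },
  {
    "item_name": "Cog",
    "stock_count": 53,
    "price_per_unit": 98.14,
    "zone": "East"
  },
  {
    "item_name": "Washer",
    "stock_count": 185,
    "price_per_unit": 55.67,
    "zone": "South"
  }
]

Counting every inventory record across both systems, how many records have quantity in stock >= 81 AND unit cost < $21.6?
0

Schema mappings:
- "inventory_level" (warehouse_gamma) = "stock_count" (warehouse_beta) = quantity
- "unit_cost" (warehouse_gamma) = "price_per_unit" (warehouse_beta) = unit cost

Records meeting both conditions in warehouse_gamma: 0
Records meeting both conditions in warehouse_beta: 0

Total: 0 + 0 = 0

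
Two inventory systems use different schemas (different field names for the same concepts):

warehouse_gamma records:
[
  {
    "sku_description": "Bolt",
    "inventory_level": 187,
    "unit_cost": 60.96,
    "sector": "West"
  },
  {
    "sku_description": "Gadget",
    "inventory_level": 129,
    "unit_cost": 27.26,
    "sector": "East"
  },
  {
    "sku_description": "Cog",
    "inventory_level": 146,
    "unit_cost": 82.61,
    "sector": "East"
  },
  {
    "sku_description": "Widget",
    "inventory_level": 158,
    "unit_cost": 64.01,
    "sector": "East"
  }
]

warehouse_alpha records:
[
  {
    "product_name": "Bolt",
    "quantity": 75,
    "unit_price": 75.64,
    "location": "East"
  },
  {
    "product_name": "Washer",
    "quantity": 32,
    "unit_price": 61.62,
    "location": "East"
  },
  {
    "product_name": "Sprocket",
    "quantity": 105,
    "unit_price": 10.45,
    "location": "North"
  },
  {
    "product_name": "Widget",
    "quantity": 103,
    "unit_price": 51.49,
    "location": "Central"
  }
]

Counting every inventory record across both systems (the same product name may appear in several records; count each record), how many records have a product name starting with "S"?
1

Schema mapping: "sku_description" (warehouse_gamma) = "product_name" (warehouse_alpha) = product name

Records with product name starting with "S" in warehouse_gamma: 0
Records with product name starting with "S" in warehouse_alpha: 1

Total: 0 + 1 = 1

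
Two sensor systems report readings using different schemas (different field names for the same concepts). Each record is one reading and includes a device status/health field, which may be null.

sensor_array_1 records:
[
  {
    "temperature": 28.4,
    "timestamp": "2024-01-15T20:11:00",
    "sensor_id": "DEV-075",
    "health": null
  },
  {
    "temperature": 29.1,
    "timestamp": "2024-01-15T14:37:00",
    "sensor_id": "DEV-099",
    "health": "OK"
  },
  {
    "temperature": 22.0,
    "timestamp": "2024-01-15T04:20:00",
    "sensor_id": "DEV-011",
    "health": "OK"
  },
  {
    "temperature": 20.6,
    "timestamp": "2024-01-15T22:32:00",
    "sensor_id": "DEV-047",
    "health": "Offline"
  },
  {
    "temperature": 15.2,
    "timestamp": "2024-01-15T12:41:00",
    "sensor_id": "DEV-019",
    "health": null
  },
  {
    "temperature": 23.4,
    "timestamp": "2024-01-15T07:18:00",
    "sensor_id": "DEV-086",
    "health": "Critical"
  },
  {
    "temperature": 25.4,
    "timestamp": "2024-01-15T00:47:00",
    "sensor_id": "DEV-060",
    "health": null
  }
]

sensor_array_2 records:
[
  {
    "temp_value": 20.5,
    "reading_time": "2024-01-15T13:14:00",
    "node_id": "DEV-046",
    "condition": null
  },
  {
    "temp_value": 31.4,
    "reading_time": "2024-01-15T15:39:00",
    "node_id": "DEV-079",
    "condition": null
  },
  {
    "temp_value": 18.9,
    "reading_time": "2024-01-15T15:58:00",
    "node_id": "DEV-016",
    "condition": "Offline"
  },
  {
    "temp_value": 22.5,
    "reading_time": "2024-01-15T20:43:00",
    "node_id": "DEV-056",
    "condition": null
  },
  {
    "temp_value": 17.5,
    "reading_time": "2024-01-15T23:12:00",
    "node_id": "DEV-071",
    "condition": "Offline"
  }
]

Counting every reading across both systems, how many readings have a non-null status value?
6

Schema mapping: "health" (sensor_array_1) = "condition" (sensor_array_2) = status

Non-null in sensor_array_1: 4
Non-null in sensor_array_2: 2

Total non-null: 4 + 2 = 6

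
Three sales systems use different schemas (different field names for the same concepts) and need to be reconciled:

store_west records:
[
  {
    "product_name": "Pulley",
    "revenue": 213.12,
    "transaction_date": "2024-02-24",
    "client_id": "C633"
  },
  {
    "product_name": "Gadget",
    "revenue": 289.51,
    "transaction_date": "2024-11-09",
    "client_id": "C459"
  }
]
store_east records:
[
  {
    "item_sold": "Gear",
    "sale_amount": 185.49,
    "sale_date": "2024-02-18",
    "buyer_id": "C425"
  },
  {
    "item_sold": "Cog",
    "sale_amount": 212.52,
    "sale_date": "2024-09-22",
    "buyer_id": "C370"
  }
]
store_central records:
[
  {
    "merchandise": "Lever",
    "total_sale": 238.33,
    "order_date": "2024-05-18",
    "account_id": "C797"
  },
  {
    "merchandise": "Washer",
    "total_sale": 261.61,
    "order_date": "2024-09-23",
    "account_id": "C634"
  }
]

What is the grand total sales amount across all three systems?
1400.58

Schema reconciliation - all amount fields map to sale amount:

store_west (revenue): 502.63
store_east (sale_amount): 398.01
store_central (total_sale): 499.94

Grand total: 1400.58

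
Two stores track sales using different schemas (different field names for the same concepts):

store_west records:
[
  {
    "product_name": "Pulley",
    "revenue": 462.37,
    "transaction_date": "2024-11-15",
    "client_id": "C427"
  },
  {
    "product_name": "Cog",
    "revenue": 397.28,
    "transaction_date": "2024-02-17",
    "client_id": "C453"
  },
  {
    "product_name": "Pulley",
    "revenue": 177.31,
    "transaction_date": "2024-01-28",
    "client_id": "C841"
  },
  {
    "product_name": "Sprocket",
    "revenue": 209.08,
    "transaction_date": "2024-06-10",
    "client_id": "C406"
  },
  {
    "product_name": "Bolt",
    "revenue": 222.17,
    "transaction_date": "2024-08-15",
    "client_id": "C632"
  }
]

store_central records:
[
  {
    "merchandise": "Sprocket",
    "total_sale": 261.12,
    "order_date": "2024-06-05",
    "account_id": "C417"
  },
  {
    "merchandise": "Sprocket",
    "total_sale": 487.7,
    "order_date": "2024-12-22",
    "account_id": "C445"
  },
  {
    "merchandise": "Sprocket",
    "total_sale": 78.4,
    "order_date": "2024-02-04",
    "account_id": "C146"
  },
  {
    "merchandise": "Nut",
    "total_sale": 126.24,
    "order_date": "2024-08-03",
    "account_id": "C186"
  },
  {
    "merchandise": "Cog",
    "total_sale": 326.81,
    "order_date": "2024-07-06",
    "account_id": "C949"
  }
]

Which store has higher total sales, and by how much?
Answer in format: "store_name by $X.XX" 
store_west by $187.94

Schema mapping: "revenue" (store_west) = "total_sale" (store_central) = sale amount

Total for store_west: 1468.21
Total for store_central: 1280.27

Difference: |1468.21 - 1280.27| = 187.94
store_west has higher sales by $187.94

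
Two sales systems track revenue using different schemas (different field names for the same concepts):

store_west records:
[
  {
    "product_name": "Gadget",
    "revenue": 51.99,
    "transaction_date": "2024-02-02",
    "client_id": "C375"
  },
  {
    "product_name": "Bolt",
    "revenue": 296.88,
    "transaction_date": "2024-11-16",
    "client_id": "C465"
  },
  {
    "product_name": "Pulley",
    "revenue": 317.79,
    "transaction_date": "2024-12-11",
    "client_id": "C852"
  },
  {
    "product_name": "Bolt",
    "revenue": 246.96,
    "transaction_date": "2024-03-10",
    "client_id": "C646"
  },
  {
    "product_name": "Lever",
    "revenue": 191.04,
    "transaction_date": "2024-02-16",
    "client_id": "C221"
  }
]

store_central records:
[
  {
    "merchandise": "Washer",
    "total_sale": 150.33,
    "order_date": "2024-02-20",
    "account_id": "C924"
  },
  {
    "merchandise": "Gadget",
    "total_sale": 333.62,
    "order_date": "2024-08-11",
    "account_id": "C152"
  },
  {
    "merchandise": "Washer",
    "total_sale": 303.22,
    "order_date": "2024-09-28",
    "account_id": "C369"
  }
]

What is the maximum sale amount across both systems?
333.62

Reconcile: "revenue" (store_west) = "total_sale" (store_central) = sale amount

Maximum in store_west: 317.79
Maximum in store_central: 333.62

Overall maximum: max(317.79, 333.62) = 333.62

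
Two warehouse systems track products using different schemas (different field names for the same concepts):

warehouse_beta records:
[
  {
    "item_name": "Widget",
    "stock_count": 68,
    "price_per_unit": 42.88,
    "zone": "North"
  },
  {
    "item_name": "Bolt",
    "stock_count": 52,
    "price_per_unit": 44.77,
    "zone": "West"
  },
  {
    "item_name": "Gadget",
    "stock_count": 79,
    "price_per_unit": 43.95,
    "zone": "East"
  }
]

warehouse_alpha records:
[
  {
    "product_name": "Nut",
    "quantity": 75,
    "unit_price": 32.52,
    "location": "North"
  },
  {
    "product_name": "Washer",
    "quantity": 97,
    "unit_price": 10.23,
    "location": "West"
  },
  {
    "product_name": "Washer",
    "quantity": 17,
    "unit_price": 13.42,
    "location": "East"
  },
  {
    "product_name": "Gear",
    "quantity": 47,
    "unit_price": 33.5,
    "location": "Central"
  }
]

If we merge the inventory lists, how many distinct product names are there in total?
6

Schema mapping: "item_name" (warehouse_beta) = "product_name" (warehouse_alpha) = product name

Products in warehouse_beta: ['Bolt', 'Gadget', 'Widget']
Products in warehouse_alpha: ['Gear', 'Nut', 'Washer']

Union (unique products): ['Bolt', 'Gadget', 'Gear', 'Nut', 'Washer', 'Widget']
Count: 6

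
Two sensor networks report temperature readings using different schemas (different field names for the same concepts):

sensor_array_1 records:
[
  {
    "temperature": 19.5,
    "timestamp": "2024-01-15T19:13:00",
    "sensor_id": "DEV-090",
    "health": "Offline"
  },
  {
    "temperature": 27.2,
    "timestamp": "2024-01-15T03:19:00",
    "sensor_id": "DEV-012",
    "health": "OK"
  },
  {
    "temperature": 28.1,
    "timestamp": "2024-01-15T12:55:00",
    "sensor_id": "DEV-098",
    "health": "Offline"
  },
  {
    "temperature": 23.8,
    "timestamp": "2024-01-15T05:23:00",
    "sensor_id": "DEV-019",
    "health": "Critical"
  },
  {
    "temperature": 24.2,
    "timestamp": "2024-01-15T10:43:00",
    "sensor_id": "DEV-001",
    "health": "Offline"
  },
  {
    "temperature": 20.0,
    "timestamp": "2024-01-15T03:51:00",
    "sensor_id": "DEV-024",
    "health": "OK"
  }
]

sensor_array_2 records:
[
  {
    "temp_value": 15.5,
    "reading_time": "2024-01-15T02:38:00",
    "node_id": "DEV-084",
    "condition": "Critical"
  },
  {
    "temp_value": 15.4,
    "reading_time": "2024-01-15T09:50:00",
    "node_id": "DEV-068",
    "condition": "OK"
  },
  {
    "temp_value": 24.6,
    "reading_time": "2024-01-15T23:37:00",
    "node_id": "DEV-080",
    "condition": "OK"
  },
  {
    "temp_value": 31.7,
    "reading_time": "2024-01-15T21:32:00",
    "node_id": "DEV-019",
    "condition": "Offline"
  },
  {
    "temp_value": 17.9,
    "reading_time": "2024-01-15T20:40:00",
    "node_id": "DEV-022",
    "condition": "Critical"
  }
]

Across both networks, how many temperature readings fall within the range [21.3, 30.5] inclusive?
5

Schema mapping: "temperature" (sensor_array_1) = "temp_value" (sensor_array_2) = temperature

Readings in [21.3, 30.5] from sensor_array_1: 4
Readings in [21.3, 30.5] from sensor_array_2: 1

Total count: 4 + 1 = 5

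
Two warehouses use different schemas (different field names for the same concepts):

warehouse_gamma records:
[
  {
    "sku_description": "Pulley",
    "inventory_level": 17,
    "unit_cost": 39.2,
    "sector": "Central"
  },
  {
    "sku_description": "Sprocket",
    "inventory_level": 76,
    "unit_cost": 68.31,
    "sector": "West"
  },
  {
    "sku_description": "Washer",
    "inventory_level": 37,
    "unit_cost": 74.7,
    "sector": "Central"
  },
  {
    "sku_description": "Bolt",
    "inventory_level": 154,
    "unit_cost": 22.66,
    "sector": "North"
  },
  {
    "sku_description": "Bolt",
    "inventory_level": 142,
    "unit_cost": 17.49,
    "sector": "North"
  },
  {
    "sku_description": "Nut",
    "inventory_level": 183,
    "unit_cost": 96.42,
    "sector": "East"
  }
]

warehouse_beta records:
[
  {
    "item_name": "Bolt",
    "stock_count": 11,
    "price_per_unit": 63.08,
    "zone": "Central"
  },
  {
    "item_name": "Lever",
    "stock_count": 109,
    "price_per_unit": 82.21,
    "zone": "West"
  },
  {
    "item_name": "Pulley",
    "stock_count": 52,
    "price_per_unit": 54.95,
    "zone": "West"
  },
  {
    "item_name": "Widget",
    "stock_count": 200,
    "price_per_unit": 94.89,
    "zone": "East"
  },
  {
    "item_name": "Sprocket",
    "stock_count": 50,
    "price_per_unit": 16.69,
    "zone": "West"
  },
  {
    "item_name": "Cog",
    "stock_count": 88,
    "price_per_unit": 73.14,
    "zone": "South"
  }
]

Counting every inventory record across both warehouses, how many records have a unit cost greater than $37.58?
9

Schema mapping: "unit_cost" (warehouse_gamma) = "price_per_unit" (warehouse_beta) = unit cost

Records > $37.58 in warehouse_gamma: 4
Records > $37.58 in warehouse_beta: 5

Total count: 4 + 5 = 9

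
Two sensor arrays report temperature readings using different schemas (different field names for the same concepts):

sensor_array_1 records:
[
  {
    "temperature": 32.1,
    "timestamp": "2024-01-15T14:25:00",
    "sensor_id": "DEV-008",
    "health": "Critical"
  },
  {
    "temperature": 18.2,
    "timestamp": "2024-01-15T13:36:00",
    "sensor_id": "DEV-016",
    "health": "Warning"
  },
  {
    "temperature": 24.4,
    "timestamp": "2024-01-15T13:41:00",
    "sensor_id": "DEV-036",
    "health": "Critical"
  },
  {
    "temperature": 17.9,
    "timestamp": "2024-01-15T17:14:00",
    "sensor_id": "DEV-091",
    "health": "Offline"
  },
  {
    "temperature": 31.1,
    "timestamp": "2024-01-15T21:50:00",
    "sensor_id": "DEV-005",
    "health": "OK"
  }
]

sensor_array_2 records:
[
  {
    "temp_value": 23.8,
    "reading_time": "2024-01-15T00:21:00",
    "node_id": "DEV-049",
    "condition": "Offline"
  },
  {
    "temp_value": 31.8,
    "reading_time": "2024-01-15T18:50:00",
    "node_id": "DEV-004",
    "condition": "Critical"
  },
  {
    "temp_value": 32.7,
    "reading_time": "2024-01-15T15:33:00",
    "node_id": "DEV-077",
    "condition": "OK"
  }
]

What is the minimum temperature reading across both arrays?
17.9

Schema mapping: "temperature" (sensor_array_1) = "temp_value" (sensor_array_2) = temperature reading

Minimum in sensor_array_1: 17.9
Minimum in sensor_array_2: 23.8

Overall minimum: min(17.9, 23.8) = 17.9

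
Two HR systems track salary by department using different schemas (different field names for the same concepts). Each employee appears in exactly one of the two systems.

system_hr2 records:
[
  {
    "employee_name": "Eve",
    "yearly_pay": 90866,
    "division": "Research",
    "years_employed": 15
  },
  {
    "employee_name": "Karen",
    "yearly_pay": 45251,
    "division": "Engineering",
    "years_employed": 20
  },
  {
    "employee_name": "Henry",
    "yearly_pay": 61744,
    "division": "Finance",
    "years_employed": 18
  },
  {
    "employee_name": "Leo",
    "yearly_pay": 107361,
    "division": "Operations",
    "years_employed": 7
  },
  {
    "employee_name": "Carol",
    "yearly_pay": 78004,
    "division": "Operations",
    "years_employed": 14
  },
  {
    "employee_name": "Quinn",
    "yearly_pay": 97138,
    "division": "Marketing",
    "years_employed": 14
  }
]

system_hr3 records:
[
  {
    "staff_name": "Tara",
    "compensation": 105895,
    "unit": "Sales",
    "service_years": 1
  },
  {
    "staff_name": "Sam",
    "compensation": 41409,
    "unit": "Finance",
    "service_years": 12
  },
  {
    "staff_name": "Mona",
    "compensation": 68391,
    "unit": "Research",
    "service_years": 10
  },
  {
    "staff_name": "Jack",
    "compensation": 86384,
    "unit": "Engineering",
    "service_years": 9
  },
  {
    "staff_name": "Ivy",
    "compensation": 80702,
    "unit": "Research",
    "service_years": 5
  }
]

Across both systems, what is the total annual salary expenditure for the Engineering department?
131635

Schema mappings:
- "division" (system_hr2) = "unit" (system_hr3) = department
- "yearly_pay" (system_hr2) = "compensation" (system_hr3) = salary

Engineering salaries from system_hr2: 45251
Engineering salaries from system_hr3: 86384

Total: 45251 + 86384 = 131635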